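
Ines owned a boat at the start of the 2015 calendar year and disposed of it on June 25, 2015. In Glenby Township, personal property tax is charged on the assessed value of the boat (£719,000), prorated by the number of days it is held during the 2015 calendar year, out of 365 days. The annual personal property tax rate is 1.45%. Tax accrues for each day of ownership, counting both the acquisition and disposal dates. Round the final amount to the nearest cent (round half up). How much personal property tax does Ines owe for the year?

£5,027.09

Days held (January 1 – June 25, 2015): 176 out of 365
Tax = £719,000 × 1.45% × 176/365 = £5,027.0904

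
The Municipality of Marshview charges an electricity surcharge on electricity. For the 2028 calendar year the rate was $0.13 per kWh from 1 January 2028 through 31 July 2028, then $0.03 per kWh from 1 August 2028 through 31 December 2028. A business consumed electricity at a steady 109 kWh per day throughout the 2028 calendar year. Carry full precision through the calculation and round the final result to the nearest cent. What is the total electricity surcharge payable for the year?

1 January – 31 July 2028: 213 days × 109 kWh/day = 23,217 kWh at $0.13/kWh → $3018.21
1 August – 31 December 2028: 153 days × 109 kWh/day = 16,677 kWh at $0.03/kWh → $500.31

$3518.52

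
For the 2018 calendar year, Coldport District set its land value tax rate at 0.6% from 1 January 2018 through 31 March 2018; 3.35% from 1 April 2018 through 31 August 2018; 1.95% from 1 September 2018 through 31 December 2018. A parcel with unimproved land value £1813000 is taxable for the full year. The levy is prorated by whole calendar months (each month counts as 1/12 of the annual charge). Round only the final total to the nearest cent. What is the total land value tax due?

1 January – 31 March 2018: 3 months at 0.6% → £1813000 × 0.6% × 3/12 = £2719.5000
1 April – 31 August 2018: 5 months at 3.35% → £1813000 × 3.35% × 5/12 = £25306.4583
1 September – 31 December 2018: 4 months at 1.95% → £1813000 × 1.95% × 4/12 = £11784.5000
Total = £39810.4583

£39810.46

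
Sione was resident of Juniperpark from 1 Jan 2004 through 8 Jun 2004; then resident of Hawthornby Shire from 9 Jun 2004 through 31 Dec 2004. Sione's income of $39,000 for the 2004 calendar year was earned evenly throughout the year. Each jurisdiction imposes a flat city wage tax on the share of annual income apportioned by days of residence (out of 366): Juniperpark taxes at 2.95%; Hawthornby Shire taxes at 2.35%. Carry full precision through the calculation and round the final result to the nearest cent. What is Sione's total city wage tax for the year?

$1,018.80

Juniperpark, 1 Jan – 8 Jun 2004: 160 days → $39,000 × 2.95% × 160/366 = $502.9508
Hawthornby Shire, 9 Jun – 31 Dec 2004: 206 days → $39,000 × 2.35% × 206/366 = $515.8443
Total = $1,018.7951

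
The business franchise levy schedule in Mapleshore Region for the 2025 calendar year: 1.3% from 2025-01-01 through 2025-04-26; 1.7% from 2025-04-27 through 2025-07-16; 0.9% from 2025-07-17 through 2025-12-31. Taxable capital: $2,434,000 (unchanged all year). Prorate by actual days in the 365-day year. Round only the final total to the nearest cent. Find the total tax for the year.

$29,321.36

2025-01-01 to 2025-04-26: 116 days at 1.3% → $2,434,000 × 1.3% × 116/365 = $10,056.0877
2025-04-27 to 2025-07-16: 81 days at 1.7% → $2,434,000 × 1.7% × 81/365 = $9,182.5151
2025-07-17 to 2025-12-31: 168 days at 0.9% → $2,434,000 × 0.9% × 168/365 = $10,082.7616
Total = $29,321.3644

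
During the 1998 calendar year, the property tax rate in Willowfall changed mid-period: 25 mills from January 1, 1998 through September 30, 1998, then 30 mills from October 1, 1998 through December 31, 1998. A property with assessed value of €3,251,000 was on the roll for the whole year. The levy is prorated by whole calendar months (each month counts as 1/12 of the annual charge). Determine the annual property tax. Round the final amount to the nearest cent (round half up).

January 1 – September 30, 1998: 9 months at 25 mills → €3,251,000 × 2.5% × 9/12 = €60,956.2500
October 1 – December 31, 1998: 3 months at 30 mills → €3,251,000 × 3% × 3/12 = €24,382.5000
Total = €85,338.7500

€85,338.75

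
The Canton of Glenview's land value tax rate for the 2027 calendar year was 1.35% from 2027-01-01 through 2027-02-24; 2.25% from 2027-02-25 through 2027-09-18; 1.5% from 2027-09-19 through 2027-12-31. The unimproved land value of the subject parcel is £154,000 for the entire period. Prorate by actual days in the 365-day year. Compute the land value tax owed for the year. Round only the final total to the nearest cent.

£2,927.05

2027-01-01 to 2027-02-24: 55 days at 1.35% → £154,000 × 1.35% × 55/365 = £313.2740
2027-02-25 to 2027-09-18: 206 days at 2.25% → £154,000 × 2.25% × 206/365 = £1,955.5890
2027-09-19 to 2027-12-31: 104 days at 1.5% → £154,000 × 1.5% × 104/365 = £658.1918
Total = £2,927.0548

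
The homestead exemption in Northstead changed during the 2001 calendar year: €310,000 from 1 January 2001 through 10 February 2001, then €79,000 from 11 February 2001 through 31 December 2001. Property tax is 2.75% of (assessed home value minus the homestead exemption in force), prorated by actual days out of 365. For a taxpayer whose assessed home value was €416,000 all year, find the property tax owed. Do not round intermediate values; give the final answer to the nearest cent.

€8,553.93

1 January – 10 February 2001: 41 days, exemption €310,000 → (€416,000 − €310,000) × 2.75% × 41/365 = €327.4384
11 February – 31 December 2001: 324 days, exemption €79,000 → (€416,000 − €79,000) × 2.75% × 324/365 = €8,226.4932
Total = €8,553.9315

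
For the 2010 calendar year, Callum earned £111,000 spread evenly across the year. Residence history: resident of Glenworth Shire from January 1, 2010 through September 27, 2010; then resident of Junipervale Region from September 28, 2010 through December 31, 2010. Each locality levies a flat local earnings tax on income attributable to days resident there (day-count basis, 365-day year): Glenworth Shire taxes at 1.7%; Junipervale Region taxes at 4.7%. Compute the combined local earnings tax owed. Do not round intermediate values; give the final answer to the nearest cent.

£2,753.71

Glenworth Shire, January 1 – September 27, 2010: 270 days → £111,000 × 1.7% × 270/365 = £1,395.8630
Junipervale Region, September 28 – December 31, 2010: 95 days → £111,000 × 4.7% × 95/365 = £1,357.8493
Total = £2,753.7123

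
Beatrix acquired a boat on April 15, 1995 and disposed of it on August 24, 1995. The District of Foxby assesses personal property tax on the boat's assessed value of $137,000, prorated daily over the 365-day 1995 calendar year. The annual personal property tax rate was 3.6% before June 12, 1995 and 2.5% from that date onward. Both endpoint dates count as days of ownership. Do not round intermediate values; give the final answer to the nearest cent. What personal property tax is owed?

$1,478.10

April 15 – June 11, 1995: 58 days at 3.6% → $137,000 × 3.6% × 58/365 = $783.7151
June 12 – August 24, 1995: 74 days at 2.5% → $137,000 × 2.5% × 74/365 = $694.3836
Total = $1,478.0986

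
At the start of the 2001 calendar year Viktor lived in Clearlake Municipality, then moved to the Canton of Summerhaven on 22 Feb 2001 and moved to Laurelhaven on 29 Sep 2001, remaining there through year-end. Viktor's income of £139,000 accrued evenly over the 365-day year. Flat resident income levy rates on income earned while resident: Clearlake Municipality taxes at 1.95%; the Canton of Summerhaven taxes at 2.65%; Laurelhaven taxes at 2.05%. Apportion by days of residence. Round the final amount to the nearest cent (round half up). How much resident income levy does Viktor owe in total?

£3,330.10

Clearlake Municipality, 1 Jan – 21 Feb 2001: 52 days → £139,000 × 1.95% × 52/365 = £386.1534
The Canton of Summerhaven, 22 Feb – 28 Sep 2001: 219 days → £139,000 × 2.65% × 219/365 = £2,210.1000
Laurelhaven, 29 Sep – 31 Dec 2001: 94 days → £139,000 × 2.05% × 94/365 = £733.8438
Total = £3,330.0973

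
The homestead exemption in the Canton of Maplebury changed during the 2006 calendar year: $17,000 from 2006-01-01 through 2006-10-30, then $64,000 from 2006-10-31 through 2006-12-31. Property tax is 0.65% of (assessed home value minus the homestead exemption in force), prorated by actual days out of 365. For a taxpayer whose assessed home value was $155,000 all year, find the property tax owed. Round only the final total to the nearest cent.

2006-01-01 to 2006-10-30: 303 days, exemption $17,000 → ($155,000 − $17,000) × 0.65% × 303/365 = $744.6329
2006-10-31 to 2006-12-31: 62 days, exemption $64,000 → ($155,000 − $64,000) × 0.65% × 62/365 = $100.4740
Total = $845.1068

$845.11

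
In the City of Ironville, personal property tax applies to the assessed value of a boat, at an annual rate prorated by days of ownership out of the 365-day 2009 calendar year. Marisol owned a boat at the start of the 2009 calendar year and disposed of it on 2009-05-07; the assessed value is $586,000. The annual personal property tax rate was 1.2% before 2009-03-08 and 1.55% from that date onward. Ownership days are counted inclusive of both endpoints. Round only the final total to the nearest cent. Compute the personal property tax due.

$2,789.52

2009-01-01 to 2009-03-07: 66 days at 1.2% → $586,000 × 1.2% × 66/365 = $1,271.5397
2009-03-08 to 2009-05-07: 61 days at 1.55% → $586,000 × 1.55% × 61/365 = $1,517.9808
Total = $2,789.5205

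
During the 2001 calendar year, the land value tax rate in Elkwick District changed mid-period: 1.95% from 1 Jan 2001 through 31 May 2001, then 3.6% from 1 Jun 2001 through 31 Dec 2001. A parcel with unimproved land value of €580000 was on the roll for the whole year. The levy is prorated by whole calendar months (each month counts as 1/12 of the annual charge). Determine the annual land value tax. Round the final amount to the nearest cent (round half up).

1 Jan – 31 May 2001: 5 months at 1.95% → €580000 × 1.95% × 5/12 = €4712.5000
1 Jun – 31 Dec 2001: 7 months at 3.6% → €580000 × 3.6% × 7/12 = €12180.0000
Total = €16892.5000

€16892.50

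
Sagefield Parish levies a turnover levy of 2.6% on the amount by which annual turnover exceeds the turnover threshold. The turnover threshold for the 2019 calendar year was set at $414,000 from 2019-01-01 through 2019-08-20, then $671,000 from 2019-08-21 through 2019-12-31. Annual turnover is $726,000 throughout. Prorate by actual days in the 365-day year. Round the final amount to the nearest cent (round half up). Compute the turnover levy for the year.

2019-01-01 to 2019-08-20: 232 days, exemption $414,000 → ($726,000 − $414,000) × 2.6% × 232/365 = $5,156.1205
2019-08-21 to 2019-12-31: 133 days, exemption $671,000 → ($726,000 − $671,000) × 2.6% × 133/365 = $521.0685
Total = $5,677.1890

$5,677.19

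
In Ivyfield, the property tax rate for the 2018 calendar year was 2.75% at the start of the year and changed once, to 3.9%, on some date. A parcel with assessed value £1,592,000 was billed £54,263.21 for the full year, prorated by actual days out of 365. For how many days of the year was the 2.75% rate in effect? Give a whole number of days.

156 days

Let d = days at the first rate; then 365 − d days at the second rate.
£1,592,000 × [2.75%·d + 3.9%·(365−d)] / 365 = £54,263.21
Solving gives d = 156, so the new rate took effect on 6 Jun 2018.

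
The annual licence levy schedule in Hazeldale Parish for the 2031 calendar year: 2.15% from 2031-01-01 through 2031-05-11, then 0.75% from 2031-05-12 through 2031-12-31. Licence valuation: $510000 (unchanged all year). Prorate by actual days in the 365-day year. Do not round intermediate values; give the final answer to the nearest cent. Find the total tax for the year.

2031-01-01 to 2031-05-11: 131 days at 2.15% → $510000 × 2.15% × 131/365 = $3935.3836
2031-05-12 to 2031-12-31: 234 days at 0.75% → $510000 × 0.75% × 234/365 = $2452.1918
Total = $6387.5753

$6387.58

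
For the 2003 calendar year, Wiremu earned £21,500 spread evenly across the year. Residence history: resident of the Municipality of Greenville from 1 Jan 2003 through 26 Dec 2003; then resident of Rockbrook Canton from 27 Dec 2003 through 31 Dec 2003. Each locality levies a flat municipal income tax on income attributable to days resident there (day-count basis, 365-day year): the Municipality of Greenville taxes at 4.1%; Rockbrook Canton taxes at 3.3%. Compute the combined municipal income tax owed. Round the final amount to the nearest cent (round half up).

The Municipality of Greenville, 1 Jan – 26 Dec 2003: 360 days → £21,500 × 4.1% × 360/365 = £869.4247
Rockbrook Canton, 27 Dec – 31 Dec 2003: 5 days → £21,500 × 3.3% × 5/365 = £9.7192
Total = £879.1438

£879.14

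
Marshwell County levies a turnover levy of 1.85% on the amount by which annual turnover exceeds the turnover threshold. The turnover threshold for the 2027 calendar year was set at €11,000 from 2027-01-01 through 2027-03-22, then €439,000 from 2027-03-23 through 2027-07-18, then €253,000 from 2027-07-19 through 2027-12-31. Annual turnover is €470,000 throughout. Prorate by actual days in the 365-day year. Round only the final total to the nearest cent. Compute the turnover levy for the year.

2027-01-01 to 2027-03-22: 81 days, exemption €11,000 → (€470,000 − €11,000) × 1.85% × 81/365 = €1,884.4151
2027-03-23 to 2027-07-18: 118 days, exemption €439,000 → (€470,000 − €439,000) × 1.85% × 118/365 = €185.4055
2027-07-19 to 2027-12-31: 166 days, exemption €253,000 → (€470,000 − €253,000) × 1.85% × 166/365 = €1,825.7726
Total = €3,895.5932

€3,895.59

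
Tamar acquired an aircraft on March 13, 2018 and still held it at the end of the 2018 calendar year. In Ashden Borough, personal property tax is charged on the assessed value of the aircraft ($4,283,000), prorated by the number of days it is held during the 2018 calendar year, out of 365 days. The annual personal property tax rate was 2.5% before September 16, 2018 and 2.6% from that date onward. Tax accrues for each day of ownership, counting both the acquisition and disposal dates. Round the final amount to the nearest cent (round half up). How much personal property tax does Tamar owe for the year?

March 13 – September 15, 2018: 187 days at 2.5% → $4,283,000 × 2.5% × 187/365 = $54,857.6027
September 16 – December 31, 2018: 107 days at 2.6% → $4,283,000 × 2.6% × 107/365 = $32,644.6740
Total = $87,502.2767

$87,502.28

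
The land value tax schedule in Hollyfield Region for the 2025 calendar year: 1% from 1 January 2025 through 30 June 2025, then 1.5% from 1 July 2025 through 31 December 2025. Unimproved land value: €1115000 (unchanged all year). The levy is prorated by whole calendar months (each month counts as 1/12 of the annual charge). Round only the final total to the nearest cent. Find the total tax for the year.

€13937.50

1 January – 30 June 2025: 6 months at 1% → €1115000 × 1% × 6/12 = €5575.0000
1 July – 31 December 2025: 6 months at 1.5% → €1115000 × 1.5% × 6/12 = €8362.5000
Total = €13937.5000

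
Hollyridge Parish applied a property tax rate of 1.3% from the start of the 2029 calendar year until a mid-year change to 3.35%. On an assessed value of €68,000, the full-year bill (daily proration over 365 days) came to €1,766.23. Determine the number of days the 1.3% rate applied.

Let d = days at the first rate; then 365 − d days at the second rate.
€68,000 × [1.3%·d + 3.35%·(365−d)] / 365 = €1,766.23
Solving gives d = 134, so the new rate took effect on May 15, 2029.

134 days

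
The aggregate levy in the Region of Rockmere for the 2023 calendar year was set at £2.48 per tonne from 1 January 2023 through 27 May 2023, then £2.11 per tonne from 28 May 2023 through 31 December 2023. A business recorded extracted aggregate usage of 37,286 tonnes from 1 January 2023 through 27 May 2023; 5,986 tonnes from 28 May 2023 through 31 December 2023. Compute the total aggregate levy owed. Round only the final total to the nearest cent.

£105,099.74

1 January – 27 May 2023: 37,286 tonnes at £2.48/tonne → £92,469.28
28 May – 31 December 2023: 5,986 tonnes at £2.11/tonne → £12,630.46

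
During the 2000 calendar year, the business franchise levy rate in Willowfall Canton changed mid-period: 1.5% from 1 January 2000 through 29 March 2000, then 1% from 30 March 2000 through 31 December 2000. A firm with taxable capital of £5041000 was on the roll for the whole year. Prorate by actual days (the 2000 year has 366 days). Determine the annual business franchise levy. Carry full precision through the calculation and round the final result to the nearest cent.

£56539.08

1 January – 29 March 2000: 89 days at 1.5% → £5041000 × 1.5% × 89/366 = £18387.2541
30 March – 31 December 2000: 277 days at 1% → £5041000 × 1% × 277/366 = £38151.8306
Total = £56539.0847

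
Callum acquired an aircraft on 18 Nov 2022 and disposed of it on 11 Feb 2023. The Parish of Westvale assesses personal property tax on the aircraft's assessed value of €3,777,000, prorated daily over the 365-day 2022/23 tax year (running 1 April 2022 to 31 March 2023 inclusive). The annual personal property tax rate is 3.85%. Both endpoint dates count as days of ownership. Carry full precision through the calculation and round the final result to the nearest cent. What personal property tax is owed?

€34,262.05

Days held (18 Nov 2022 – 11 Feb 2023): 86 out of 365
Tax = €3,777,000 × 3.85% × 86/365 = €34,262.0466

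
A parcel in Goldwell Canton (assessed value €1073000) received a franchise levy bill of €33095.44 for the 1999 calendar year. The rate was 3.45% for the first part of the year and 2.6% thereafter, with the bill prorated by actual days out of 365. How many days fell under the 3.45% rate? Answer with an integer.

Let d = days at the first rate; then 365 − d days at the second rate.
€1073000 × [3.45%·d + 2.6%·(365−d)] / 365 = €33095.44
Solving gives d = 208, so the new rate took effect on 28 July 1999.

208 days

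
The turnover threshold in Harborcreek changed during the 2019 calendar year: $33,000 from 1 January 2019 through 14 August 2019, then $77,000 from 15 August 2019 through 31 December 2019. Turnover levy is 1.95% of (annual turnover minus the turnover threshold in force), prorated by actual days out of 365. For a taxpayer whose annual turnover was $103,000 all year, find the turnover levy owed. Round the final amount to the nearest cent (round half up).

$1,038.25

1 January – 14 August 2019: 226 days, exemption $33,000 → ($103,000 − $33,000) × 1.95% × 226/365 = $845.1781
15 August – 31 December 2019: 139 days, exemption $77,000 → ($103,000 − $77,000) × 1.95% × 139/365 = $193.0767
Total = $1,038.2548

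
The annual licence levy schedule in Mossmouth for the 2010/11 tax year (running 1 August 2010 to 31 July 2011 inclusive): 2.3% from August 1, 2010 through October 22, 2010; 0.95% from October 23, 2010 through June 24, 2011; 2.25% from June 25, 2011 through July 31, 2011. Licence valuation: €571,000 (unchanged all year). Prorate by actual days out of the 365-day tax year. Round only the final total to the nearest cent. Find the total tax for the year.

€7,929.86

August 1 – October 22, 2010: 83 days at 2.3% → €571,000 × 2.3% × 83/365 = €2,986.4082
October 23, 2010 – June 24, 2011: 245 days at 0.95% → €571,000 × 0.95% × 245/365 = €3,641.1027
June 25 – July 31, 2011: 37 days at 2.25% → €571,000 × 2.25% × 37/365 = €1,302.3493
Total = €7,929.8603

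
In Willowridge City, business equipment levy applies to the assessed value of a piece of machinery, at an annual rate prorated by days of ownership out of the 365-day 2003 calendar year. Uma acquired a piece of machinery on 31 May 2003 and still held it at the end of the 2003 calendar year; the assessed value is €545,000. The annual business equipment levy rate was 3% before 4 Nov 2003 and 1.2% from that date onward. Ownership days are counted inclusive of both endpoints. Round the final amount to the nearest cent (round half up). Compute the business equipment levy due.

€8,071.97

31 May – 3 Nov 2003: 157 days at 3% → €545,000 × 3% × 157/365 = €7,032.7397
4 Nov – 31 Dec 2003: 58 days at 1.2% → €545,000 × 1.2% × 58/365 = €1,039.2329
Total = €8,071.9726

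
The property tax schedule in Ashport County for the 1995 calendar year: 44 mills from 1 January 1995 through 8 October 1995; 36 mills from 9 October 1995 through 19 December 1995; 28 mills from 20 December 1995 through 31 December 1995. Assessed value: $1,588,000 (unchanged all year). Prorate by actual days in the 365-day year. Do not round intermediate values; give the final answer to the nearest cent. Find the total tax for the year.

1 January – 8 October 1995: 281 days at 44 mills → $1,588,000 × 4.4% × 281/365 = $53,791.8685
9 October – 19 December 1995: 72 days at 36 mills → $1,588,000 × 3.6% × 72/365 = $11,276.9753
20 December – 31 December 1995: 12 days at 28 mills → $1,588,000 × 2.8% × 12/365 = $1,461.8301
Total = $66,530.6740

$66,530.67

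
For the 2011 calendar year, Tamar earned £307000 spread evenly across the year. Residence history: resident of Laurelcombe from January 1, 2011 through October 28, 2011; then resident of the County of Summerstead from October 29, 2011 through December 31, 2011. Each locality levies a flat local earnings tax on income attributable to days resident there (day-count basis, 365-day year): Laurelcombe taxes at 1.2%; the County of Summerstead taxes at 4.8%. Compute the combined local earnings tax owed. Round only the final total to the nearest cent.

£5621.88

Laurelcombe, January 1 – October 28, 2011: 301 days → £307000 × 1.2% × 301/365 = £3038.0384
The County of Summerstead, October 29 – December 31, 2011: 64 days → £307000 × 4.8% × 64/365 = £2583.8466
Total = £5621.8849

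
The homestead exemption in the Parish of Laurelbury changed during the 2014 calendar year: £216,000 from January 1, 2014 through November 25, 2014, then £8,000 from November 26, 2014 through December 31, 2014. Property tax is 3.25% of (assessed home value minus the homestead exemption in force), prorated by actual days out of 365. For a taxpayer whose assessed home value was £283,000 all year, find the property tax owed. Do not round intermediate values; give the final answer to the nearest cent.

January 1 – November 25, 2014: 329 days, exemption £216,000 → (£283,000 − £216,000) × 3.25% × 329/365 = £1,962.7329
November 26 – December 31, 2014: 36 days, exemption £8,000 → (£283,000 − £8,000) × 3.25% × 36/365 = £881.5068
Total = £2,844.2397

£2,844.24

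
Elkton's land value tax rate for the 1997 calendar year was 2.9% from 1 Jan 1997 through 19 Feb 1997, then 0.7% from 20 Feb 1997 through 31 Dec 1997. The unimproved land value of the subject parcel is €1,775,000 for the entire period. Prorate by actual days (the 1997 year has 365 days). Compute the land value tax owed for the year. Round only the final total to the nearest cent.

€17,774.32

1 Jan – 19 Feb 1997: 50 days at 2.9% → €1,775,000 × 2.9% × 50/365 = €7,051.3699
20 Feb – 31 Dec 1997: 315 days at 0.7% → €1,775,000 × 0.7% × 315/365 = €10,722.9452
Total = €17,774.3151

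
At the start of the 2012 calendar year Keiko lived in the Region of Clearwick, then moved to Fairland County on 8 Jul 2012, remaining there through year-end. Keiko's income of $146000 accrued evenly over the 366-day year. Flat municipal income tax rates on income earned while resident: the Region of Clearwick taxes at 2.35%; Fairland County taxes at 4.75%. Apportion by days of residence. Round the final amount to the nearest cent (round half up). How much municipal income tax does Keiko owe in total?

$5125.56

The Region of Clearwick, 1 Jan – 7 Jul 2012: 189 days → $146000 × 2.35% × 189/366 = $1771.7459
Fairland County, 8 Jul – 31 Dec 2012: 177 days → $146000 × 4.75% × 177/366 = $3353.8115
Total = $5125.5574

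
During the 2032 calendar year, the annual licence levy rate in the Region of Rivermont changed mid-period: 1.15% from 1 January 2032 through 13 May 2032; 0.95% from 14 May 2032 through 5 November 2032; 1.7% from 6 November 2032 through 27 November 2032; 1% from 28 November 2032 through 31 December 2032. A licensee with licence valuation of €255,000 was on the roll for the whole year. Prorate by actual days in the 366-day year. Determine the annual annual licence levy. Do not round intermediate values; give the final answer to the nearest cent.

€2,736.02

1 January – 13 May 2032: 134 days at 1.15% → €255,000 × 1.15% × 134/366 = €1,073.6475
14 May – 5 November 2032: 176 days at 0.95% → €255,000 × 0.95% × 176/366 = €1,164.9180
6 November – 27 November 2032: 22 days at 1.7% → €255,000 × 1.7% × 22/366 = €260.5738
28 November – 31 December 2032: 34 days at 1% → €255,000 × 1% × 34/366 = €236.8852
Total = €2,736.0246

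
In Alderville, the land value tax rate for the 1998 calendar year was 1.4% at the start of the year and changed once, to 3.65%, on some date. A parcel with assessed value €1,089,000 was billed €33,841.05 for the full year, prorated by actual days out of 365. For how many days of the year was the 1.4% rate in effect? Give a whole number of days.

Let d = days at the first rate; then 365 − d days at the second rate.
€1,089,000 × [1.4%·d + 3.65%·(365−d)] / 365 = €33,841.05
Solving gives d = 88, so the new rate took effect on March 30, 1998.

88 days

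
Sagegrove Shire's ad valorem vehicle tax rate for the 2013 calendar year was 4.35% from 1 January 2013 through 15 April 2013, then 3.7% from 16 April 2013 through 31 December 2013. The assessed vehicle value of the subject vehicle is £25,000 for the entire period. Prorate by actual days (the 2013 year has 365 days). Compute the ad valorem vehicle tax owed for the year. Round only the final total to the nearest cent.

1 January – 15 April 2013: 105 days at 4.35% → £25,000 × 4.35% × 105/365 = £312.8425
16 April – 31 December 2013: 260 days at 3.7% → £25,000 × 3.7% × 260/365 = £658.9041
Total = £971.7466

£971.75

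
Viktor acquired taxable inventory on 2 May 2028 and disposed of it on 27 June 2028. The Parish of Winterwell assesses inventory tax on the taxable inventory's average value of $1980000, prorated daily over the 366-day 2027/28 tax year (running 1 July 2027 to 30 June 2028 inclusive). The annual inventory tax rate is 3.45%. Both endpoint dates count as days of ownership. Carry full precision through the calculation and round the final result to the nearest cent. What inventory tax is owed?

Days held (2 May – 27 June 2028): 57 out of 366
Tax = $1980000 × 3.45% × 57/366 = $10638.4426

$10638.44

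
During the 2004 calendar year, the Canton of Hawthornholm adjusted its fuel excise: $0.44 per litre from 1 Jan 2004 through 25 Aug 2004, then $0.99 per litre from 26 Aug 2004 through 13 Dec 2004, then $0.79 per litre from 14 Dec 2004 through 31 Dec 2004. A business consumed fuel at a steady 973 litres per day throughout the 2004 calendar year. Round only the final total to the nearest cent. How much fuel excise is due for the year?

$221688.32

1 Jan – 25 Aug 2004: 238 days × 973 litres/day = 231,574 litres at $0.44/litre → $101892.56
26 Aug – 13 Dec 2004: 110 days × 973 litres/day = 107,030 litres at $0.99/litre → $105959.70
14 Dec – 31 Dec 2004: 18 days × 973 litres/day = 17,514 litres at $0.79/litre → $13836.06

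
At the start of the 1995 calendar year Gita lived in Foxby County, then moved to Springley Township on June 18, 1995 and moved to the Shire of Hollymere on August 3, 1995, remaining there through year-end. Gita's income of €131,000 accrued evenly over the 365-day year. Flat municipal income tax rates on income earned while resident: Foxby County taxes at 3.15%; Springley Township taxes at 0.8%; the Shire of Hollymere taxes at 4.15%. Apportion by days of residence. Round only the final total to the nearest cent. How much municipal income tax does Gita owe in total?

€4,280.47

Foxby County, January 1 – June 17, 1995: 168 days → €131,000 × 3.15% × 168/365 = €1,899.3205
Springley Township, June 18 – August 2, 1995: 46 days → €131,000 × 0.8% × 46/365 = €132.0767
The Shire of Hollymere, August 3 – December 31, 1995: 151 days → €131,000 × 4.15% × 151/365 = €2,249.0726
Total = €4,280.4699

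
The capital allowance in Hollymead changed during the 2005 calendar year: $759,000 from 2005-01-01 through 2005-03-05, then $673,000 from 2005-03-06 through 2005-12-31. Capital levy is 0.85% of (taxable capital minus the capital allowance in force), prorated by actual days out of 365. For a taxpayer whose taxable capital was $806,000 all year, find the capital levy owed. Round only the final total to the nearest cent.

$1,002.32

2005-01-01 to 2005-03-05: 64 days, exemption $759,000 → ($806,000 − $759,000) × 0.85% × 64/365 = $70.0493
2005-03-06 to 2005-12-31: 301 days, exemption $673,000 → ($806,000 − $673,000) × 0.85% × 301/365 = $932.2753
Total = $1,002.3247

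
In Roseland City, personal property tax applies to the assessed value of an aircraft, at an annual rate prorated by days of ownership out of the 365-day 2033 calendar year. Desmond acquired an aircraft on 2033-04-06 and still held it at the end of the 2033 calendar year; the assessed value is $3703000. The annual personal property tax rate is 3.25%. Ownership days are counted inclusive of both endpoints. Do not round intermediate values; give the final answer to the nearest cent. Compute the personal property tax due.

$89024.18

Days held (2033-04-06 to 2033-12-31): 270 out of 365
Tax = $3703000 × 3.25% × 270/365 = $89024.1781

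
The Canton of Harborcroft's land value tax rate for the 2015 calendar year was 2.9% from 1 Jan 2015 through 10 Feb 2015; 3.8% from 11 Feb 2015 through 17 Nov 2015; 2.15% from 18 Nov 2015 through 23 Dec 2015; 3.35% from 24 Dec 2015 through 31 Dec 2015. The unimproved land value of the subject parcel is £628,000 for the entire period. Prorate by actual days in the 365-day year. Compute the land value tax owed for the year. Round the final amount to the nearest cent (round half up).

£22,145.17

1 Jan – 10 Feb 2015: 41 days at 2.9% → £628,000 × 2.9% × 41/365 = £2,045.7315
11 Feb – 17 Nov 2015: 280 days at 3.8% → £628,000 × 3.8% × 280/365 = £18,306.6301
18 Nov – 23 Dec 2015: 36 days at 2.15% → £628,000 × 2.15% × 36/365 = £1,331.7041
24 Dec – 31 Dec 2015: 8 days at 3.35% → £628,000 × 3.35% × 8/365 = £461.1068
Total = £22,145.1726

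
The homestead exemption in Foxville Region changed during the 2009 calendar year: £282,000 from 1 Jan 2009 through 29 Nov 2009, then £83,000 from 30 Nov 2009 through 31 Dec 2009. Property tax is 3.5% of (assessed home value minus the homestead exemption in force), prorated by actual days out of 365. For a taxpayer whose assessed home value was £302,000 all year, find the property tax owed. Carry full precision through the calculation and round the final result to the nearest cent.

1 Jan – 29 Nov 2009: 333 days, exemption £282,000 → (£302,000 − £282,000) × 3.5% × 333/365 = £638.6301
30 Nov – 31 Dec 2009: 32 days, exemption £83,000 → (£302,000 − £83,000) × 3.5% × 32/365 = £672.0000
Total = £1,310.6301

£1,310.63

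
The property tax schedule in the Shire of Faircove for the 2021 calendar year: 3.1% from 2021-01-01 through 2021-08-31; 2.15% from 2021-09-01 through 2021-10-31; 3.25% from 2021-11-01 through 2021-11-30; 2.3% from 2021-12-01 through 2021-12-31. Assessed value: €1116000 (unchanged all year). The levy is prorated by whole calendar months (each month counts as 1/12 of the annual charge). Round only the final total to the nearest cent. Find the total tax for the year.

€32224.50

2021-01-01 to 2021-08-31: 8 months at 3.1% → €1116000 × 3.1% × 8/12 = €23064.0000
2021-09-01 to 2021-10-31: 2 months at 2.15% → €1116000 × 2.15% × 2/12 = €3999.0000
2021-11-01 to 2021-11-30: 1 month at 3.25% → €1116000 × 3.25% × 1/12 = €3022.5000
2021-12-01 to 2021-12-31: 1 month at 2.3% → €1116000 × 2.3% × 1/12 = €2139.0000
Total = €32224.5000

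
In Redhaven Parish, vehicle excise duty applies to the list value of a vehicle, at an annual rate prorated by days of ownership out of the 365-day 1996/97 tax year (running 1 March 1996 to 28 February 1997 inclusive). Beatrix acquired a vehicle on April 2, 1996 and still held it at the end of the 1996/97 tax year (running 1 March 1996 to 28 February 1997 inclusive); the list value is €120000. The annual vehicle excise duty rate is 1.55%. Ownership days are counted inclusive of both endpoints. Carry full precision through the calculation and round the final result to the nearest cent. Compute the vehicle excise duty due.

€1696.93

Days held (April 2, 1996 – February 28, 1997): 333 out of 365
Tax = €120000 × 1.55% × 333/365 = €1696.9315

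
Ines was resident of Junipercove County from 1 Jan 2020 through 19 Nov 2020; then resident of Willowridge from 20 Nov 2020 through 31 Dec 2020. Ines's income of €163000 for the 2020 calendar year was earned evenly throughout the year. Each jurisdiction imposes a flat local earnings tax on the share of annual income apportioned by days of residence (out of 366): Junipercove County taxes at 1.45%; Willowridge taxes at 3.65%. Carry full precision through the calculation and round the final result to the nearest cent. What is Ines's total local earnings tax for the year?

€2775.01

Junipercove County, 1 Jan – 19 Nov 2020: 324 days → €163000 × 1.45% × 324/366 = €2092.2787
Willowridge, 20 Nov – 31 Dec 2020: 42 days → €163000 × 3.65% × 42/366 = €682.7295
Total = €2775.0082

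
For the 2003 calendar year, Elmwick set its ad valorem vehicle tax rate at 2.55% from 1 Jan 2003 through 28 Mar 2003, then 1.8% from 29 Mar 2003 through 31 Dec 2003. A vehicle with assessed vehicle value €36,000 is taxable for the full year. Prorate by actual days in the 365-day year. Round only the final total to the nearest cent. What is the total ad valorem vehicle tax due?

€712.36

1 Jan – 28 Mar 2003: 87 days at 2.55% → €36,000 × 2.55% × 87/365 = €218.8110
29 Mar – 31 Dec 2003: 278 days at 1.8% → €36,000 × 1.8% × 278/365 = €493.5452
Total = €712.3562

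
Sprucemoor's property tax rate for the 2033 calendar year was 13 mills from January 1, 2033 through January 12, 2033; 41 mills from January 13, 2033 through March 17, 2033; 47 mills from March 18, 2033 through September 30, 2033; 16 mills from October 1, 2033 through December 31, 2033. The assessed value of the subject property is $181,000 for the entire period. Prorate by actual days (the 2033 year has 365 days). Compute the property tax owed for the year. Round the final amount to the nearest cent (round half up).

January 1 – January 12, 2033: 12 days at 13 mills → $181,000 × 1.3% × 12/365 = $77.3589
January 13 – March 17, 2033: 64 days at 41 mills → $181,000 × 4.1% × 64/365 = $1,301.2164
March 18 – September 30, 2033: 197 days at 47 mills → $181,000 × 4.7% × 197/365 = $4,591.4493
October 1 – December 31, 2033: 92 days at 16 mills → $181,000 × 1.6% × 92/365 = $729.9507
Total = $6,699.9753

$6,699.98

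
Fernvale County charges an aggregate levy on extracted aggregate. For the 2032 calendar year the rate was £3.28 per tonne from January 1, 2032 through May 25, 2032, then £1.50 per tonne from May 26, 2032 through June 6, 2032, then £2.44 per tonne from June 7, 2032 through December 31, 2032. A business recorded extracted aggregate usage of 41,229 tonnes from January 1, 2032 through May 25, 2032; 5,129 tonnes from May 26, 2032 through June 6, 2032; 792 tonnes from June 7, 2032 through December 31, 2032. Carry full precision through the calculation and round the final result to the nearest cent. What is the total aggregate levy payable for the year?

January 1 – May 25, 2032: 41,229 tonnes at £3.28/tonne → £135231.12
May 26 – June 6, 2032: 5,129 tonnes at £1.50/tonne → £7693.50
June 7 – December 31, 2032: 792 tonnes at £2.44/tonne → £1932.48

£144857.10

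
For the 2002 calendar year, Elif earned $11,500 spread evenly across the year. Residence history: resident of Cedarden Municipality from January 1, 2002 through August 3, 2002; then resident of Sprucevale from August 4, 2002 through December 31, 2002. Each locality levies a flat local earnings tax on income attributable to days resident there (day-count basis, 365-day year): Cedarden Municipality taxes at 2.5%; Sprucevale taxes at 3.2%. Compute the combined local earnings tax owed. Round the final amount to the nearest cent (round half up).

$320.58

Cedarden Municipality, January 1 – August 3, 2002: 215 days → $11,500 × 2.5% × 215/365 = $169.3493
Sprucevale, August 4 – December 31, 2002: 150 days → $11,500 × 3.2% × 150/365 = $151.2329
Total = $320.5822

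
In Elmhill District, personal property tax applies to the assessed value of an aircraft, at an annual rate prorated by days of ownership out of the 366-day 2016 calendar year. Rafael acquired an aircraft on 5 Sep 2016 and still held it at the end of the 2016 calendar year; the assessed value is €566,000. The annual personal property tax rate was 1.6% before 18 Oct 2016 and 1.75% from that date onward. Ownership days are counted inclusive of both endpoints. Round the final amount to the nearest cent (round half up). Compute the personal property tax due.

€3,093.67

5 Sep – 17 Oct 2016: 43 days at 1.6% → €566,000 × 1.6% × 43/366 = €1,063.9563
18 Oct – 31 Dec 2016: 75 days at 1.75% → €566,000 × 1.75% × 75/366 = €2,029.7131
Total = €3,093.6694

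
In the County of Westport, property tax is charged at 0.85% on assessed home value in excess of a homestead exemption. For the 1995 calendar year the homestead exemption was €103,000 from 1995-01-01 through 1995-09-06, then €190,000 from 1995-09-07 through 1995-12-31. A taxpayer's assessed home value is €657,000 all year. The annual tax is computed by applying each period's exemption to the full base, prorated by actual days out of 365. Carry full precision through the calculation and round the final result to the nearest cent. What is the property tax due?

1995-01-01 to 1995-09-06: 249 days, exemption €103,000 → (€657,000 − €103,000) × 0.85% × 249/365 = €3,212.4411
1995-09-07 to 1995-12-31: 116 days, exemption €190,000 → (€657,000 − €190,000) × 0.85% × 116/365 = €1,261.5397
Total = €4,473.9808

€4,473.98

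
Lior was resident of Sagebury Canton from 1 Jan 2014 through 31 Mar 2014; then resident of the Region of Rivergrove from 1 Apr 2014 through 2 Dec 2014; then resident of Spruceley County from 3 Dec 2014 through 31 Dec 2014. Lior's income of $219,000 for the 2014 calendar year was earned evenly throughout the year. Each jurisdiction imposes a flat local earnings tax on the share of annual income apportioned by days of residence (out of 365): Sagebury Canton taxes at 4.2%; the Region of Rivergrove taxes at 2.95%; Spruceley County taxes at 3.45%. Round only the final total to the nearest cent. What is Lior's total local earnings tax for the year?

$7,222.50

Sagebury Canton, 1 Jan – 31 Mar 2014: 90 days → $219,000 × 4.2% × 90/365 = $2,268.0000
The Region of Rivergrove, 1 Apr – 2 Dec 2014: 246 days → $219,000 × 2.95% × 246/365 = $4,354.2000
Spruceley County, 3 Dec – 31 Dec 2014: 29 days → $219,000 × 3.45% × 29/365 = $600.3000
Total = $7,222.5000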